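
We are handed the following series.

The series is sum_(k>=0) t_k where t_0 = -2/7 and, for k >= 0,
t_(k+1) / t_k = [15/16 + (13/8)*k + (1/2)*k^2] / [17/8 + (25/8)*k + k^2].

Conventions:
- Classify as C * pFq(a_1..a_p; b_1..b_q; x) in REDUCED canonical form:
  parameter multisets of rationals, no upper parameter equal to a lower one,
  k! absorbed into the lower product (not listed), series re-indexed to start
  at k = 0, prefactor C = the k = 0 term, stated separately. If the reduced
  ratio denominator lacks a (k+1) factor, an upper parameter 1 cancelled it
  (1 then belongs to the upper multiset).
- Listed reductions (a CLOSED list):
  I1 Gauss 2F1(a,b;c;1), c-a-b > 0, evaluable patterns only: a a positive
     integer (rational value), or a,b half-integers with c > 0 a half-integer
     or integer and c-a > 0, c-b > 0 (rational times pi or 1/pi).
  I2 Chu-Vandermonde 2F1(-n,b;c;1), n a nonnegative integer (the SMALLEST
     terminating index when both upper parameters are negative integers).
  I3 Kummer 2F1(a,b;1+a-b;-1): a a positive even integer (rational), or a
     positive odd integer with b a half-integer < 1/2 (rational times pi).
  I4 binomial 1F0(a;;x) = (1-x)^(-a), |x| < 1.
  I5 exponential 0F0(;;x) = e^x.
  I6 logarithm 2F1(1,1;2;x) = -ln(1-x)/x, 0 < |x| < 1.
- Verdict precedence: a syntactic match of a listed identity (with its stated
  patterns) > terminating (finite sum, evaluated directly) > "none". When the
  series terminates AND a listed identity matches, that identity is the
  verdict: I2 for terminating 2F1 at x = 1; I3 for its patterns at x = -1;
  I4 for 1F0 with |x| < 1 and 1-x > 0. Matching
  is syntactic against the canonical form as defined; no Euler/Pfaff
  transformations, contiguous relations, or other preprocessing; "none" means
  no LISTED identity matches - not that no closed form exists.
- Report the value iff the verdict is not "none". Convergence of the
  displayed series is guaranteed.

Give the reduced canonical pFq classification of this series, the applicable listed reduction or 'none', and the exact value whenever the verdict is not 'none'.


Canonical form: C = -2/7 times 2F1 with upper {3/4, 5/2}, lower {17/8}, x = 1/2. Verdict: none - at argument 1/2 the multisets {3/4, 5/2} ; {17/8} match no listed identity.

Key step: t_0 being -2/7, roots of the ratio polynomials (C = -2/7) are the negated parameters.
Adjacent-term ratio: r(k) = (1/2) * (k+3/4) (k+5/2) / [(k+17/8) (k+1)] - rational in k, leading ratio (1/2); with t_0 = -2/7, classification follows.


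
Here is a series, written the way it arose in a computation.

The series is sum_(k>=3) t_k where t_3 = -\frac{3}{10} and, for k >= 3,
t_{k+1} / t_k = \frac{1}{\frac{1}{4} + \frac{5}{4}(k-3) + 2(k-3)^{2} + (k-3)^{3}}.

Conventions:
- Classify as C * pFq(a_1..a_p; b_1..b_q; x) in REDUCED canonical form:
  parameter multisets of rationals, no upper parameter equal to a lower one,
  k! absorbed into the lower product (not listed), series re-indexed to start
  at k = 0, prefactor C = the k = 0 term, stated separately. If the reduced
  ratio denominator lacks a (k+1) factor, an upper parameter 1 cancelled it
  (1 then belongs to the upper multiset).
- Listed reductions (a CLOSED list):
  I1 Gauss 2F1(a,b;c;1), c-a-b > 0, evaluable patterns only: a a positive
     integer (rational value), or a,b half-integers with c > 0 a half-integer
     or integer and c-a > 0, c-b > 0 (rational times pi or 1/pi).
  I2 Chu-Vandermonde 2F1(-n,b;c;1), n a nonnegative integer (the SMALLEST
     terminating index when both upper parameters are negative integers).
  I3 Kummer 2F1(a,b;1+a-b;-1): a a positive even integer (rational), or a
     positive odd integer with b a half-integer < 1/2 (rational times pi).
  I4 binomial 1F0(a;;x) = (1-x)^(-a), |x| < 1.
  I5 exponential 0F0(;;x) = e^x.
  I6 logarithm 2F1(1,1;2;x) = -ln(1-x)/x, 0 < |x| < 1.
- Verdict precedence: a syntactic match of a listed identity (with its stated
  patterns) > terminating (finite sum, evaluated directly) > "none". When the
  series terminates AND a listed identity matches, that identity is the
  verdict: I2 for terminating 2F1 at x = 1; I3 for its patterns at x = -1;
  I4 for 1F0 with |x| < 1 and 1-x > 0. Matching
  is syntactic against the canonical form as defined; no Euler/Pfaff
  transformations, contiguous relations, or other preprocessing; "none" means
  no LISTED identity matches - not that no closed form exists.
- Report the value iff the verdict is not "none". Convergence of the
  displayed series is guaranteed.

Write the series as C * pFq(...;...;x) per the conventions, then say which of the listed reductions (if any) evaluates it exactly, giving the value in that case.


x = 1 here; the reduced form reads 0F2, upper {-}, lower {\frac{1}{2}, \frac{1}{2}}, C = -\frac{3}{10}. Verdict: none - this 0F2 at x = 1 matches no listed pattern, and upper {-} holds no stopper.

Key step: x = 1 and factor the ratio over Q (prefactor -3/10): negated roots = parameters.
Adjacent-term ratio: r(k) = 1 * 1 / [(k+\frac{1}{2}) (k+\frac{1}{2}) (k+1)] - rational in k. x = 1; t_0 = -\frac{3}{10}; negate the roots.


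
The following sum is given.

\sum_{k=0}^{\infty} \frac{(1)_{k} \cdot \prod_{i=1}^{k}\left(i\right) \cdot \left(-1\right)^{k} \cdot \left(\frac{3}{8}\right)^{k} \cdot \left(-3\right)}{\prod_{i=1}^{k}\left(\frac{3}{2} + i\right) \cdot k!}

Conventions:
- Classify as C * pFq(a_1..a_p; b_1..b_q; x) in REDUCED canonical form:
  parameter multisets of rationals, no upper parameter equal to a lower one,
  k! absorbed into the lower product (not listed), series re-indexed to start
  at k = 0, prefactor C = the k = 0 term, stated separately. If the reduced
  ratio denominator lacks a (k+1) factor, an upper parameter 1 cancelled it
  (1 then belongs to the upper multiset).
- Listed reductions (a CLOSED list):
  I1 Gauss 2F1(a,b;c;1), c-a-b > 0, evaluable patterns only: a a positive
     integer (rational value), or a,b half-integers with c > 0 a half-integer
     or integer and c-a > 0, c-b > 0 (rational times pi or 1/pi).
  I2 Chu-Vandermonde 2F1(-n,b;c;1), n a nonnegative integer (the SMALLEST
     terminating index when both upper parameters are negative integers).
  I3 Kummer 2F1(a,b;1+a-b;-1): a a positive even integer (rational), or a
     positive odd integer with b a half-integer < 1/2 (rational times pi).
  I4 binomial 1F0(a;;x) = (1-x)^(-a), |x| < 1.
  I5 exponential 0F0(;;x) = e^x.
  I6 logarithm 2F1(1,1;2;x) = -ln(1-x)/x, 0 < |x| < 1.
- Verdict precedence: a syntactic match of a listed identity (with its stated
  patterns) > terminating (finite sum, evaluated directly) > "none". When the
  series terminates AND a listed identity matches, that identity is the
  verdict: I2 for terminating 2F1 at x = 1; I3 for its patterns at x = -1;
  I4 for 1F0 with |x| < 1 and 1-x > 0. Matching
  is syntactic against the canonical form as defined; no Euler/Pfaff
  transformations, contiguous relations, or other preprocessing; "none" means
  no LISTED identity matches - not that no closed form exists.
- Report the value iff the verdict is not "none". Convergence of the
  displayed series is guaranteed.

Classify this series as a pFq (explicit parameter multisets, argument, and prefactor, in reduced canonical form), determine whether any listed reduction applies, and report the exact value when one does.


Structural cue: x = -\frac{3}{8} and the (-1)^k factor (C = -3) folds into the argument's sign.
Ratio: r(k) = -\frac{3}{8} * (k+1) (k+1) / [(k+\frac{5}{2}) (k+1)] - rational in k, leading ratio -\frac{3}{8}; with t_0 = -3, classification follows.

Reduced: x = -\frac{3}{8}, 2F1, upper = {1, 1}, lower = {\frac{5}{2}}, C = -3. Verdict: none - this 2F1 at x = -\frac{3}{8} matches no listed pattern, and upper {1, 1} holds no stopper.


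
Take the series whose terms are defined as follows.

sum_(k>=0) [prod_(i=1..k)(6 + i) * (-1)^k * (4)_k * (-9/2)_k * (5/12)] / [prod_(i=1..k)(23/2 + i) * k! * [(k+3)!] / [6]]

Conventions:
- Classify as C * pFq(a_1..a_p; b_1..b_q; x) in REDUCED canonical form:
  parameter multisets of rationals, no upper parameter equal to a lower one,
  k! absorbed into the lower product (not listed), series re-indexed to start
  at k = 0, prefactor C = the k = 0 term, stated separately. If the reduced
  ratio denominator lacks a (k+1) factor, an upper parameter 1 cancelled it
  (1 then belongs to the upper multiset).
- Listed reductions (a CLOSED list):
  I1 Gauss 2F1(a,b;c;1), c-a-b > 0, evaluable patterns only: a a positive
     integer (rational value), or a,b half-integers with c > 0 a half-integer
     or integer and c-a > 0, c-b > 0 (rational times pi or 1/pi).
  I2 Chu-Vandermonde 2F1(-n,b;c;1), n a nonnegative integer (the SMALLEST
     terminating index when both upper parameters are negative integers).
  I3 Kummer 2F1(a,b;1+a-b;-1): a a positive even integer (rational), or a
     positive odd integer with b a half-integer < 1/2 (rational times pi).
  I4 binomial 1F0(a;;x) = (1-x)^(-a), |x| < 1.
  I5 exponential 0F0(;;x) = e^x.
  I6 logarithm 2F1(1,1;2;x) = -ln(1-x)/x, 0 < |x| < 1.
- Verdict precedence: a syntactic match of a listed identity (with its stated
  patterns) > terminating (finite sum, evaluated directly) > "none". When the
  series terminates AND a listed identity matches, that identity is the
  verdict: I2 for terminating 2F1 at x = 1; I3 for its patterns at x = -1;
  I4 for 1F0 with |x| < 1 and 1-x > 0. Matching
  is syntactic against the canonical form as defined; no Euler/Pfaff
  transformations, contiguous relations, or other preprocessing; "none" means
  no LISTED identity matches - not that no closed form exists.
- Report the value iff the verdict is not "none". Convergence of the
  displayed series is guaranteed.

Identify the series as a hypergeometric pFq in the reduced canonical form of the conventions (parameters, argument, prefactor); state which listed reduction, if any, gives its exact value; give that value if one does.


Canonical form: C = 5/12 times 2F1 with upper {-9/2, 7}, lower {25/2}, x = -1. Verdict: this is Kummer (I3) (x = -1; c = 25/2 equals 1+a-b for upper {-9/2, 7}: listed pattern). Exact value: (557732175/536870912) * pi.

Key observation: x = (-1) and the parameter 4 appears in both the upper and lower lists and cancels.
Term ratio: r(k) = (-1) * (k-9/2) (k+7) / [(k+25/2) (k+1)] - poly over poly, x = (-1) from leading terms; C = 5/12 at k = 0.


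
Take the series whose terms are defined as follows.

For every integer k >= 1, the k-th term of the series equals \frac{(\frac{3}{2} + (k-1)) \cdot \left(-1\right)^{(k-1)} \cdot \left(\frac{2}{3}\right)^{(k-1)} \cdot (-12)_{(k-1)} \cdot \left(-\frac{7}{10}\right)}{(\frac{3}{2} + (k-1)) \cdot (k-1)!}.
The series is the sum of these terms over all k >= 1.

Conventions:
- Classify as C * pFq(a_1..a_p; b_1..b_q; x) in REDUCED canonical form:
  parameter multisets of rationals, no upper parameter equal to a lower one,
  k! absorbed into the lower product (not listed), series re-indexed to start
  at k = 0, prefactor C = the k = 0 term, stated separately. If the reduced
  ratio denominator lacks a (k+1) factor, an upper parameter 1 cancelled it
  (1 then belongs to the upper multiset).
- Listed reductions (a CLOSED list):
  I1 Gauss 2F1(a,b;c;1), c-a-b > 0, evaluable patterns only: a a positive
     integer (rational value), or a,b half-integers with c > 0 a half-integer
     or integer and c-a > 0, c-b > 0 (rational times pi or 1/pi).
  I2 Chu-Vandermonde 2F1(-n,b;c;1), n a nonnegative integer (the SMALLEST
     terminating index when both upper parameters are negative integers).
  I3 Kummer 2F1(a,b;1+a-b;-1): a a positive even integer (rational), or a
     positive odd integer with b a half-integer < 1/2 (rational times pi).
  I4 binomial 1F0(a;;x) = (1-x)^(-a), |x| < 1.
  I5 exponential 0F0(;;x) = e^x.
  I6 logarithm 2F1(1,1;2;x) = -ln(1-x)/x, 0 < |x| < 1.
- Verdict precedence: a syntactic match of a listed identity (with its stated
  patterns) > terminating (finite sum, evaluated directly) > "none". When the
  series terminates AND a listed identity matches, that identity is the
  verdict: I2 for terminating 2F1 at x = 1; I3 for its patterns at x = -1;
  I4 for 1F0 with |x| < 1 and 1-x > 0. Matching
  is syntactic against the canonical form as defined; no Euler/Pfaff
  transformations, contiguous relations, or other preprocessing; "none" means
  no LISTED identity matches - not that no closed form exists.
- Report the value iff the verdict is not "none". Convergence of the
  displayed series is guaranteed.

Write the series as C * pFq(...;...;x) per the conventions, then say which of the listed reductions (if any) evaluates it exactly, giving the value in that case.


Reduced: x = -\frac{2}{3}, 1F0, upper = {-12}, lower = {-}, C = -\frac{7}{10}. Verdict (x = -\frac{2}{3}): the I4 binomial reduction applies (the 1F0 binomial series: exponent 12, x = -\frac{2}{3}). Value: -\frac{341796875}{1062882}.

Key step: x = -\frac{2}{3} and striking the common factor k + 3/2 reduces the term (C = -7/10, x = -2/3).
Consecutive-term ratio: r(k) = -\frac{2}{3} * (k-12) / [(k+1)] - rational in k. x = -\frac{2}{3}; t_0 = -\frac{7}{10}; negate the roots.


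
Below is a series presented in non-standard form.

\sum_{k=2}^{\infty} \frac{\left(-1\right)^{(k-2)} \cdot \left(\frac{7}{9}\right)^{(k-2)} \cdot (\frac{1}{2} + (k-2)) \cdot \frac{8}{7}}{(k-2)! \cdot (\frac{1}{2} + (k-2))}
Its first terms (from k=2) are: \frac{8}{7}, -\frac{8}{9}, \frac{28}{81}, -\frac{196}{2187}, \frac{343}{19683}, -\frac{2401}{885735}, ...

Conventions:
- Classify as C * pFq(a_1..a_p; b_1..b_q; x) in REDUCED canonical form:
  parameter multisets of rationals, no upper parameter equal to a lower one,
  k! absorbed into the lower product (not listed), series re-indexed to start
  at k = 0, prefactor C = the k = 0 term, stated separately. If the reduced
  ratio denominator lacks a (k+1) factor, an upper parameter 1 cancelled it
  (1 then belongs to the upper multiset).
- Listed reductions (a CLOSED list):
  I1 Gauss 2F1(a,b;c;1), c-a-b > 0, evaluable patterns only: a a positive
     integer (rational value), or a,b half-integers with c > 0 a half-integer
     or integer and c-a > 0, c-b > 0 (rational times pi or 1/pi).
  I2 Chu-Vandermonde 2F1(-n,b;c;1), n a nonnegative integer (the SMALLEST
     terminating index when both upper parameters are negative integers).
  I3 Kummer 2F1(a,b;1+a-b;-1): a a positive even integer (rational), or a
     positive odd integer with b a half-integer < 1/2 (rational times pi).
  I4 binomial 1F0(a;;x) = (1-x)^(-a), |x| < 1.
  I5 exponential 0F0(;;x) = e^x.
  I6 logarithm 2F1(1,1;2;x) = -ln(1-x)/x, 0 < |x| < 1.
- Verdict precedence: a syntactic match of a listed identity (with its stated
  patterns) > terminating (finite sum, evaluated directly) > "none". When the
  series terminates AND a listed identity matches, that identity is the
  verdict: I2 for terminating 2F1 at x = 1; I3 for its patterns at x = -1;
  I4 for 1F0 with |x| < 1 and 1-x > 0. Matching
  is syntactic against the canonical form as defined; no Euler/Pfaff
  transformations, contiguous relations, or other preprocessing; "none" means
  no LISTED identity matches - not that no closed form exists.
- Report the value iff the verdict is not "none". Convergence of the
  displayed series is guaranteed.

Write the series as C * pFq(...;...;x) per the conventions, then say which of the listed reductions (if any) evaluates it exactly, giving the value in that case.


Reduced: x = -\frac{7}{9}, 0F0, upper = {-}, lower = {-}, C = \frac{8}{7}. Verdict (x = -\frac{7}{9}): exponential (I5) applies (the 0F0 exponential series at x = -\frac{7}{9}). Sum: \frac{8}{7} \cdot e^{-\frac{7}{9}}.

Key step: from the first term \frac{8}{7}: the factor k + 1/2 cancels (top and bottom), leaving prefactor 8/7.
Ratio: r(k) = -\frac{7}{9} * 1 / [(k+1)] - rational in k, leading ratio -\frac{7}{9}; with t_0 = \frac{8}{7}, classification follows.


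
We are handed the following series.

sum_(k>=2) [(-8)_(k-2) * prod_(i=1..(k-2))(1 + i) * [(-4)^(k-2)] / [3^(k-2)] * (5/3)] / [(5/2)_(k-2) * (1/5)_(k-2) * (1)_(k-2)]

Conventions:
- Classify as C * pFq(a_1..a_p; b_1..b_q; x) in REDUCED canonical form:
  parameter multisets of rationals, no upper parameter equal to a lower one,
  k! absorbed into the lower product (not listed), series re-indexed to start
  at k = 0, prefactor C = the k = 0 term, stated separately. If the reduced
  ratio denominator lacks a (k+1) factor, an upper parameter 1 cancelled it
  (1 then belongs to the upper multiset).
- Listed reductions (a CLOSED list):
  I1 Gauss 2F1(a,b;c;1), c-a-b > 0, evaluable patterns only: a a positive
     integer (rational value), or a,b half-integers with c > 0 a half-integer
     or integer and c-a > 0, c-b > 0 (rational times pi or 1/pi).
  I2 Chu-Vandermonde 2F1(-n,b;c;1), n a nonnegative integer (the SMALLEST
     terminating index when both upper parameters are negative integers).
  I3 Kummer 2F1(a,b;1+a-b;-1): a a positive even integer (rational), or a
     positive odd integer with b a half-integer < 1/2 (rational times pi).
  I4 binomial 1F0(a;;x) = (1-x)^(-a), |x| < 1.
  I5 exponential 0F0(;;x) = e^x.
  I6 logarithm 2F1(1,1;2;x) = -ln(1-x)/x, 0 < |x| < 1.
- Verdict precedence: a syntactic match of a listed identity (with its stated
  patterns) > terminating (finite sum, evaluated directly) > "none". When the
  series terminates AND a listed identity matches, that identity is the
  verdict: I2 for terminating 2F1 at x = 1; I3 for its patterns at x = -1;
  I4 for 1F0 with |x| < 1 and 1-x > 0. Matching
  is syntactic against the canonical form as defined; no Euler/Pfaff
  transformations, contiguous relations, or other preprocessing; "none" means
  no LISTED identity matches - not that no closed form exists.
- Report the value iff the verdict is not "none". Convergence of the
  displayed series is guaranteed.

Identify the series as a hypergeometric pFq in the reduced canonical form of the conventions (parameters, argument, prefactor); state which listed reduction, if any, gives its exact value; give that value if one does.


Structural cue: t_0 being 5/3, the two geometric factors (C = 5/3, x = -4/3) combine into one argument.
Step ratio: r(k) = (-4/3) * (k-8) (k+2) / [(k+1/5) (k+5/2) (k+1)] - rational in k, leading ratio (-4/3); with t_0 = 5/3, classification follows.

x = -4/3 here; the reduced form reads 2F2, upper {-8, 2}, lower {1/5, 5/2}, C = 5/3. Verdict: terminating - the sum ends at index 8 because -8 is a negative integer; exact evaluation follows. Value: 546964188777083405/761709527397819.


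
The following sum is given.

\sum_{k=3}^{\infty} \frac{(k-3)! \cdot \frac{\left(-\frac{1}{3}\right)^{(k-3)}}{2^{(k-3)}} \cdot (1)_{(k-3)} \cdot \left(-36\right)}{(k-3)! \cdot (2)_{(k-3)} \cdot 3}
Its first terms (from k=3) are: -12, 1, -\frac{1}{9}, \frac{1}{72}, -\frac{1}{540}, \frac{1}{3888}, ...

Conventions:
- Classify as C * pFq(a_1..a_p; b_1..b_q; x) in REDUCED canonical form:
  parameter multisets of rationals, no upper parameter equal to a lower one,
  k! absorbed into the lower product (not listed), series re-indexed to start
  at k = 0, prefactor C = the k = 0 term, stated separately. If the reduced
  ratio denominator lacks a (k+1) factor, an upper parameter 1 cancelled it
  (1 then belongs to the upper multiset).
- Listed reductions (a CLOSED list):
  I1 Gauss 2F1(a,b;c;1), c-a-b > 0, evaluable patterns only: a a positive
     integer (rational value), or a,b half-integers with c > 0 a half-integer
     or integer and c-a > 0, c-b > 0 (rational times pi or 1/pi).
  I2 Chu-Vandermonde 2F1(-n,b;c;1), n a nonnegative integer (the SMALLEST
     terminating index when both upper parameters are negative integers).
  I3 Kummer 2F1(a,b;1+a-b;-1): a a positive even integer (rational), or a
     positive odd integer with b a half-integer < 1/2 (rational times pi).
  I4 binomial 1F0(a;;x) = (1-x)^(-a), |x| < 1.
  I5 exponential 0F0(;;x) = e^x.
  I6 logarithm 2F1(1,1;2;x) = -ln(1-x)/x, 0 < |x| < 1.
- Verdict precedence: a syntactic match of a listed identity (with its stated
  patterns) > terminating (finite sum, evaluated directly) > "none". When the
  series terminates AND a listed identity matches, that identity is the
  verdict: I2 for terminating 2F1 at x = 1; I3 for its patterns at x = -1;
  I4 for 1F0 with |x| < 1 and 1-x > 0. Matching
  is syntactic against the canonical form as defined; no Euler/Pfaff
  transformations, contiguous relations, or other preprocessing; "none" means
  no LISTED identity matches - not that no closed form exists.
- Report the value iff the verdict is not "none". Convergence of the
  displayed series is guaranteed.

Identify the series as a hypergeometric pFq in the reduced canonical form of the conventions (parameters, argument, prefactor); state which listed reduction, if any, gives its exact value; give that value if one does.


Prefactor -12, argument -\frac{1}{6}: 2F1 with upper {1, 1} over lower {2}. Verdict: the logarithmic series (I6) applies (the logarithm: parameters (1,1;2), x = -\frac{1}{6}). Its exact value is \left(-72\right) \cdot \ln\left(\frac{7}{6}\right).

Key observation: from the first term -12: the constant factors (prefactor -12) combine into one prefactor.
Adjacent-term ratio: r(k) = -\frac{1}{6} * (k+1) (k+1) / [(k+2) (k+1)] - rational; roots negated = parameters, x = -\frac{1}{6}, C = -12.


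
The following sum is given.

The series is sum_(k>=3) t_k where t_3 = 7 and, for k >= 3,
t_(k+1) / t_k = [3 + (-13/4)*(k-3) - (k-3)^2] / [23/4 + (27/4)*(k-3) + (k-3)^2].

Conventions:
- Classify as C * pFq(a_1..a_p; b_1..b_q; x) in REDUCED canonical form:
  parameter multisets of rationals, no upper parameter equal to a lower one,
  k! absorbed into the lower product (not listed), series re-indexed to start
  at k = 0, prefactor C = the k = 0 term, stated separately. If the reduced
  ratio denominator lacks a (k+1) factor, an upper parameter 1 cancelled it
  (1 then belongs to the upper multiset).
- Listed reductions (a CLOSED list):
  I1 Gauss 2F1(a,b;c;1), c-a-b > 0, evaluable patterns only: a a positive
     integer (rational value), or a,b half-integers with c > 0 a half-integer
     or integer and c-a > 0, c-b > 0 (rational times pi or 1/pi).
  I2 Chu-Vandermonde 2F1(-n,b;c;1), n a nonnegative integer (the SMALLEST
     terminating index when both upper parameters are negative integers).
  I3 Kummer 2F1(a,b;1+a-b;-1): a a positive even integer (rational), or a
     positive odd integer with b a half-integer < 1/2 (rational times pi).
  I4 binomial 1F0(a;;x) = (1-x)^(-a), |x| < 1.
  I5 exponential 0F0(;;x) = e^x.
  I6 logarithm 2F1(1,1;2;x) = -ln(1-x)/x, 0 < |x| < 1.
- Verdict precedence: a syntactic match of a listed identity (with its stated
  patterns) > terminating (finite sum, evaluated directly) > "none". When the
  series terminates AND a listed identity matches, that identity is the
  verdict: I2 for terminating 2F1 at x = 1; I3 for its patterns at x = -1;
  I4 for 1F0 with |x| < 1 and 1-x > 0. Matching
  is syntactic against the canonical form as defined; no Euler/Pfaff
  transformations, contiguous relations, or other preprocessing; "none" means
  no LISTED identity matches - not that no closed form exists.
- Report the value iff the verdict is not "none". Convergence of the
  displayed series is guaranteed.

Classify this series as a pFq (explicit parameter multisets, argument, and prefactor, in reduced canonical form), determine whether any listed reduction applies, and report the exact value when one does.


The series (x = -1) is 2F1: upper {-3/4, 4}, lower {23/4}, prefactor 7. Verdict: this is Kummer's theorem (I3) (x = -1; c = 23/4 equals 1+a-b for upper {-3/4, 4}: listed pattern). Exact value: 665/64.

Key step: t_0 being 7, factor the ratio over Q (C = 7, x = -1): negated roots = parameters.
Term ratio: r(k) = (-1) * (k-3/4) (k+4) / [(k+23/4) (k+1)] - rational; roots negated = parameters, x = (-1), C = 7.


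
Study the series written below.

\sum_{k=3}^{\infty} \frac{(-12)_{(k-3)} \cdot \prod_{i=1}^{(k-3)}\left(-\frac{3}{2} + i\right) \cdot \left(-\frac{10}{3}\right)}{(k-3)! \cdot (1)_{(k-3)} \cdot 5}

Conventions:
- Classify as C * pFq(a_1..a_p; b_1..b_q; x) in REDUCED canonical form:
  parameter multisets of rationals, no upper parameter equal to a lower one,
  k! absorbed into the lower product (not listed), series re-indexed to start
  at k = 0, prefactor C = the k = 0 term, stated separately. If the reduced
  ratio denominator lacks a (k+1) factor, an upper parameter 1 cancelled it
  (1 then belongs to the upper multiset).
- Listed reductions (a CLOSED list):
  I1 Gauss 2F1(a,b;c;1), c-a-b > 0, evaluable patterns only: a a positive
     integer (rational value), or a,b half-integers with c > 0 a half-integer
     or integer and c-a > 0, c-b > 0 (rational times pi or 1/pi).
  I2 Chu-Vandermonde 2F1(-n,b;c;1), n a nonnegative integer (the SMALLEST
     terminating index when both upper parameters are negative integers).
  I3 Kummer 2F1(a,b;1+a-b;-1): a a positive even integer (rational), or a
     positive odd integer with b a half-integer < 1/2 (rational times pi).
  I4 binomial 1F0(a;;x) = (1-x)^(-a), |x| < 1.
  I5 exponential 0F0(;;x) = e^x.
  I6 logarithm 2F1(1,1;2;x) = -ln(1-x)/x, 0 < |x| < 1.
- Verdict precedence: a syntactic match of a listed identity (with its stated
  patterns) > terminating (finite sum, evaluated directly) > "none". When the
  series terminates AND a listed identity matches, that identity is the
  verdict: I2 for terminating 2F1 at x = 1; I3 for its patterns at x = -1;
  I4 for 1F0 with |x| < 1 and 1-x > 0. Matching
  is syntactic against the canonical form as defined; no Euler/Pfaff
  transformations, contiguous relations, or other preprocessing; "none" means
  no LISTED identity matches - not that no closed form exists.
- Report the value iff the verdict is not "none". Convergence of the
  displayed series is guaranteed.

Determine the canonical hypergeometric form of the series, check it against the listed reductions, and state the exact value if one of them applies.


Key step: t_0 being -\frac{2}{3}, the constant factors (C = -2/3, x = 1) combine into one prefactor.
Ratio: r(k) = 1 * (k-12) (k-\frac{1}{2}) / [(k+1) (k+1)] - rational; roots negated = parameters, x = 1, C = -\frac{2}{3}.

The series (x = 1) is 2F1: upper {-12, -\frac{1}{2}}, lower {1}, prefactor -\frac{2}{3}. Verdict: the Chu-Vandermonde identity I2 matches (terminating 2F1 at x = 1 with n = 12, b = -1/2, c = 1). Sum: -\frac{16900975}{6291456}.


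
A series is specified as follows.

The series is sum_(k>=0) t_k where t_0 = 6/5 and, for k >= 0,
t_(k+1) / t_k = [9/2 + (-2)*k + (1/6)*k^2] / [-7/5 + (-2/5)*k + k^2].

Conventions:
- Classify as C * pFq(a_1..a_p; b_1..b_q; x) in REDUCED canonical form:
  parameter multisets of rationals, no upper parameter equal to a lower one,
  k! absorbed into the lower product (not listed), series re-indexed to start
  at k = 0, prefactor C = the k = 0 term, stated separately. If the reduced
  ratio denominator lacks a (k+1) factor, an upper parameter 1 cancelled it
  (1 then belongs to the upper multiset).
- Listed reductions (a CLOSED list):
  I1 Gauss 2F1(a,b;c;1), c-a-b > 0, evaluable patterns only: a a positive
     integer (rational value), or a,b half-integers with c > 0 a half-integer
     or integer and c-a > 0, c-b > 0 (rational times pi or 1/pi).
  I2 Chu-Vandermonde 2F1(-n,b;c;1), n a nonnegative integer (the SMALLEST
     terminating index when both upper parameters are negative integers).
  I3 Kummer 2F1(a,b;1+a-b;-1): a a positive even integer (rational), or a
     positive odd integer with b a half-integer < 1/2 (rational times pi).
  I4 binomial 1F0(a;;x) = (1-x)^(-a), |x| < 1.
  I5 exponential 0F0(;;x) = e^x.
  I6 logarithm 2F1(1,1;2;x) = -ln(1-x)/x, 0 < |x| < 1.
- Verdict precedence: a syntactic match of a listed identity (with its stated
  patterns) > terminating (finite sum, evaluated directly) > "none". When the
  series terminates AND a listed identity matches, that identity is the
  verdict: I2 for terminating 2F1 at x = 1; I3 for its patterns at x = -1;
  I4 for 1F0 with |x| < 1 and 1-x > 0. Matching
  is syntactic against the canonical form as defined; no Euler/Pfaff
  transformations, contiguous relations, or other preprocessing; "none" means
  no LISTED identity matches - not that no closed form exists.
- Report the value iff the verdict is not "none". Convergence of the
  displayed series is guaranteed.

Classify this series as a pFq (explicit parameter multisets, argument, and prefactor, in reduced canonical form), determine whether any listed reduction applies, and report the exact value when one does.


Prefactor 6/5, argument 1/6: 2F1 with upper {-9, -3} over lower {-7/5}. Verdict: terminating - no listed pattern fits, but -3 in the upper list cuts the series at k = 3; direct evaluation. Sum: 278/15.

The tell: with t_0 = 6/5, the expanded ratio factors over Q; prefactor 6/5, roots give parameters.
Ratio: r(k) = (1/6) * (k-9) (k-3) / [(k-7/5) (k+1)] - rational in k, leading ratio (1/6); with t_0 = 6/5, classification follows.


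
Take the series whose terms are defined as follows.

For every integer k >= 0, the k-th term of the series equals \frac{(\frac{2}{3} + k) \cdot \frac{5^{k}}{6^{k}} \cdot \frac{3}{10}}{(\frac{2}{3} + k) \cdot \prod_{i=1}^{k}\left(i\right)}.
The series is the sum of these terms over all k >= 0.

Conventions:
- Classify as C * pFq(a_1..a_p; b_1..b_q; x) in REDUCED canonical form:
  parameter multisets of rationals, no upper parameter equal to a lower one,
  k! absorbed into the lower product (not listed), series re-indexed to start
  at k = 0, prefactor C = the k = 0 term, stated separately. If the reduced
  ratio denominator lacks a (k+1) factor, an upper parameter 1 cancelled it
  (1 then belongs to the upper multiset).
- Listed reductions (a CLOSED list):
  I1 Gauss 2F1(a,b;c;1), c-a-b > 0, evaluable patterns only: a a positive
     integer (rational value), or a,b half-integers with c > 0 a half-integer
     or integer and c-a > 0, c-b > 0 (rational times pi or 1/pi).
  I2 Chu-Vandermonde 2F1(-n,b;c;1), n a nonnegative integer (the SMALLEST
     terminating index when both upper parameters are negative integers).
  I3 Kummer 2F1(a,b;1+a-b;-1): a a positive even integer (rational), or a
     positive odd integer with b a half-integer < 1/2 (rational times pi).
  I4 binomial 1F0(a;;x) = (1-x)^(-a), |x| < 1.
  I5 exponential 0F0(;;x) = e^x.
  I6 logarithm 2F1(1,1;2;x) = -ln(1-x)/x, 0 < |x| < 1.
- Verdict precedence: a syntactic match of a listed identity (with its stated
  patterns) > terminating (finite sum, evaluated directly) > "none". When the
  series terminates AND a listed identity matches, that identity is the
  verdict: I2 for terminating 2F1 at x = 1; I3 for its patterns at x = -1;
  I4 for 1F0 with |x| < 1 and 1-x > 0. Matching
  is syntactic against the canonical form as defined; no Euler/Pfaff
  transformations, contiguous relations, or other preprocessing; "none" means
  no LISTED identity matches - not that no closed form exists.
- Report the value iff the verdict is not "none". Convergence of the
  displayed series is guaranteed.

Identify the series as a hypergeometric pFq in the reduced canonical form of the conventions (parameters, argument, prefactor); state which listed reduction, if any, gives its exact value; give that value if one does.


Key observation: with t_0 = \frac{3}{10}, the two geometric factors (C = 3/10, x = 5/6) combine into one argument.
Adjacent-term ratio: r(k) = \frac{5}{6} * 1 / [(k+1)] - poly over poly, x = \frac{5}{6} from leading terms; C = \frac{3}{10} at k = 0.

x = \frac{5}{6} here; the reduced form reads 0F0, upper {-}, lower {-}, C = \frac{3}{10}. Verdict (x = \frac{5}{6}): exponential (I5) applies (the 0F0 exponential series at x = \frac{5}{6}). Hence: \frac{3}{10} \cdot e^{\frac{5}{6}}.


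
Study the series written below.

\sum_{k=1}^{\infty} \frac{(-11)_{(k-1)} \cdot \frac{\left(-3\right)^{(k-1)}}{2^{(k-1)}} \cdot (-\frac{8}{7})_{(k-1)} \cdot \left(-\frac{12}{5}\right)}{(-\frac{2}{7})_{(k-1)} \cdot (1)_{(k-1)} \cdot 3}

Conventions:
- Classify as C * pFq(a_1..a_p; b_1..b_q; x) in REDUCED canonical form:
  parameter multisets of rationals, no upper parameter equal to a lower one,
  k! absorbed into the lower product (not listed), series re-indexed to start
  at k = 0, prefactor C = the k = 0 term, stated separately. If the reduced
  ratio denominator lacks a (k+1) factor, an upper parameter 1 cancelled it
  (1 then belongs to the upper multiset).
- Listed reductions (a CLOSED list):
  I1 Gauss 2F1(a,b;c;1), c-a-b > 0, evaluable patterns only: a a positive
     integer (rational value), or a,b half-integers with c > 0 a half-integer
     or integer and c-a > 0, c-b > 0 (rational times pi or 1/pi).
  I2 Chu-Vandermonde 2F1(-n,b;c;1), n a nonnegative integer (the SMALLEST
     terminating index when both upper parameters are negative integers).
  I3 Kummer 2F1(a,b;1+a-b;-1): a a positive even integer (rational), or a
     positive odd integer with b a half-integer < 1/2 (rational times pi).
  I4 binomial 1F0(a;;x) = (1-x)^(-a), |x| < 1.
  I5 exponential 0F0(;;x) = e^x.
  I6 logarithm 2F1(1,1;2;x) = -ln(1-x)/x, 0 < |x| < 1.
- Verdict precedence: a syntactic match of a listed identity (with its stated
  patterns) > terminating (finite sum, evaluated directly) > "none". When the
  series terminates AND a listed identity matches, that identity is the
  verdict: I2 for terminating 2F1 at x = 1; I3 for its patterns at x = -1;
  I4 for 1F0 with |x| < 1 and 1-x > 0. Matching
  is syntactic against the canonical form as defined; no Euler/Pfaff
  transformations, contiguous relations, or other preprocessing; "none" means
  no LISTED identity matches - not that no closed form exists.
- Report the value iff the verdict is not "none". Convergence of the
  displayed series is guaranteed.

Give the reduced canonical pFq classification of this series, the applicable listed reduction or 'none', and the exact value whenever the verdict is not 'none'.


With C = -\frac{4}{5}: the canonical form is 2F1(-11, -\frac{8}{7}; -\frac{2}{7}; -\frac{3}{2}). Verdict: terminating. With -11 upstairs the series is a 12-term polynomial sum; evaluated term by term. Value: \frac{112556092439}{34862720}.

First insight: t_0 = -\frac{4}{5} here, and the two k-th powers (C = -4/5, x = -3/2) combine into one argument.
Ratio: r(k) = -\frac{3}{2} * (k-11) (k-\frac{8}{7}) / [(k-\frac{2}{7}) (k+1)] - poly over poly, x = -\frac{3}{2} from leading terms; C = -\frac{4}{5} at k = 0.


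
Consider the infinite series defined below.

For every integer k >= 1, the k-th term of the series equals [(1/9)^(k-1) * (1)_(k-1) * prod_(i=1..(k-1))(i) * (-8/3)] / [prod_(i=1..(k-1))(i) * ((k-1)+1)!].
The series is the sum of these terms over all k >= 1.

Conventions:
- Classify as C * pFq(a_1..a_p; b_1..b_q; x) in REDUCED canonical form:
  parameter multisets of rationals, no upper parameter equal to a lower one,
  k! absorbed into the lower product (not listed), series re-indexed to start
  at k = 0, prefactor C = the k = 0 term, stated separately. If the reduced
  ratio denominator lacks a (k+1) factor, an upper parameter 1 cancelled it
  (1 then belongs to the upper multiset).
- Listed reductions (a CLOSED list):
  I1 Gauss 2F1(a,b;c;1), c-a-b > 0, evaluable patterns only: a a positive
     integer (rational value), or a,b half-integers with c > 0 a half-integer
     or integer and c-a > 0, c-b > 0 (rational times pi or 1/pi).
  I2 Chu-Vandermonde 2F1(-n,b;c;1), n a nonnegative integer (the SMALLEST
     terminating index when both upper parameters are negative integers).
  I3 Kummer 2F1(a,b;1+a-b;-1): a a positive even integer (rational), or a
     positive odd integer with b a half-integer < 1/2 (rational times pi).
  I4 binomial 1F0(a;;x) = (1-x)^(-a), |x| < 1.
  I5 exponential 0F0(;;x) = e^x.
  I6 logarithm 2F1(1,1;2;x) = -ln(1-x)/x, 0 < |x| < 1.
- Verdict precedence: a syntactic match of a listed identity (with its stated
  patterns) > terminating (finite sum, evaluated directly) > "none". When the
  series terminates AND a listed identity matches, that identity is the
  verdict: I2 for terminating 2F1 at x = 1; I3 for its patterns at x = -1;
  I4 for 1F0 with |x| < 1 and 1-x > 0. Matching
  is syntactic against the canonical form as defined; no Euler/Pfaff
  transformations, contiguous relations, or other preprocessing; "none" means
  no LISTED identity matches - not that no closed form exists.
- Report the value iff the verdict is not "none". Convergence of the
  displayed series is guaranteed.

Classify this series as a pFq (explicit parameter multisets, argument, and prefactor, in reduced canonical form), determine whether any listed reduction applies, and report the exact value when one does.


Structural cue: with t_0 = -8/3, the denominator's factorial ratio (C = -8/3) is a lower Pochhammer.
Step ratio: r(k) = (1/9) * (k+1) (k+1) / [(k+2) (k+1)] ; factor over Q: parameters, x = (1/9), and C = -8/3.

With C = -8/3: the canonical form is 2F1(1, 1; 2; 1/9). Verdict: this is the logarithmic series (I6) (the logarithm: parameters (1,1;2), x = 1/9). Value: 24 * ln(8/9).


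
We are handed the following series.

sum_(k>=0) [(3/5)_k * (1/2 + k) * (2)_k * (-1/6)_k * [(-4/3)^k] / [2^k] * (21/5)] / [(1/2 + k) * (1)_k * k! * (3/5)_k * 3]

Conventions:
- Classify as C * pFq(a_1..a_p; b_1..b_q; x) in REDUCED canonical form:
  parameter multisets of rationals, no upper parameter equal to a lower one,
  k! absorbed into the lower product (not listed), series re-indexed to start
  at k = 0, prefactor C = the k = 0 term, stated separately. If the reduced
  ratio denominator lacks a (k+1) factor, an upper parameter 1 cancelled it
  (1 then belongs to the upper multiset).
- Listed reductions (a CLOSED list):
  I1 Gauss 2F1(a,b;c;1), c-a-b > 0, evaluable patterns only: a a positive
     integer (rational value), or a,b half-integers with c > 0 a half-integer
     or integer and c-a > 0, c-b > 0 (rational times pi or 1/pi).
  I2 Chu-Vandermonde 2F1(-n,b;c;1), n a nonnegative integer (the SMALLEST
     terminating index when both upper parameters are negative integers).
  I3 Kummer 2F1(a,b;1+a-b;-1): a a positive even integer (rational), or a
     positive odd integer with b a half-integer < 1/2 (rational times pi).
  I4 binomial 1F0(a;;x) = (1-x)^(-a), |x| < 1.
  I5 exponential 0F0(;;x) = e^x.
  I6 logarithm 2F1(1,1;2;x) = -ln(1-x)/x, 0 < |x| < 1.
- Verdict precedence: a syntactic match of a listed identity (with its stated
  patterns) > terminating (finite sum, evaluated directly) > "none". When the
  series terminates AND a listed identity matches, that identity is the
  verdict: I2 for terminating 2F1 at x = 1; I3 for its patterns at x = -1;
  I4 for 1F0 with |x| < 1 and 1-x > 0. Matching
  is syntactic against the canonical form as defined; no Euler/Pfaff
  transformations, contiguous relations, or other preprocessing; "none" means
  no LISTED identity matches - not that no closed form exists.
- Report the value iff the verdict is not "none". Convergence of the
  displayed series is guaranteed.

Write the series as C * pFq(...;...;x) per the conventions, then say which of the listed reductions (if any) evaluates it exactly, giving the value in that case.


This is 7/5 * 2F1(-1/6, 2; 1; -2/3) in reduced canonical form. Verdict: none. No listed pattern accepts 2F1(-1/6, 2; 1; -2/3).

Structural cue: with t_0 = 7/5, the two k-th powers (prefactor 7/5) combine into one argument.
Adjacent-term ratio: r(k) = (-2/3) * (k-1/6) (k+2) / [(k+1) (k+1)] - rational in k, leading ratio (-2/3); with t_0 = 7/5, classification follows.


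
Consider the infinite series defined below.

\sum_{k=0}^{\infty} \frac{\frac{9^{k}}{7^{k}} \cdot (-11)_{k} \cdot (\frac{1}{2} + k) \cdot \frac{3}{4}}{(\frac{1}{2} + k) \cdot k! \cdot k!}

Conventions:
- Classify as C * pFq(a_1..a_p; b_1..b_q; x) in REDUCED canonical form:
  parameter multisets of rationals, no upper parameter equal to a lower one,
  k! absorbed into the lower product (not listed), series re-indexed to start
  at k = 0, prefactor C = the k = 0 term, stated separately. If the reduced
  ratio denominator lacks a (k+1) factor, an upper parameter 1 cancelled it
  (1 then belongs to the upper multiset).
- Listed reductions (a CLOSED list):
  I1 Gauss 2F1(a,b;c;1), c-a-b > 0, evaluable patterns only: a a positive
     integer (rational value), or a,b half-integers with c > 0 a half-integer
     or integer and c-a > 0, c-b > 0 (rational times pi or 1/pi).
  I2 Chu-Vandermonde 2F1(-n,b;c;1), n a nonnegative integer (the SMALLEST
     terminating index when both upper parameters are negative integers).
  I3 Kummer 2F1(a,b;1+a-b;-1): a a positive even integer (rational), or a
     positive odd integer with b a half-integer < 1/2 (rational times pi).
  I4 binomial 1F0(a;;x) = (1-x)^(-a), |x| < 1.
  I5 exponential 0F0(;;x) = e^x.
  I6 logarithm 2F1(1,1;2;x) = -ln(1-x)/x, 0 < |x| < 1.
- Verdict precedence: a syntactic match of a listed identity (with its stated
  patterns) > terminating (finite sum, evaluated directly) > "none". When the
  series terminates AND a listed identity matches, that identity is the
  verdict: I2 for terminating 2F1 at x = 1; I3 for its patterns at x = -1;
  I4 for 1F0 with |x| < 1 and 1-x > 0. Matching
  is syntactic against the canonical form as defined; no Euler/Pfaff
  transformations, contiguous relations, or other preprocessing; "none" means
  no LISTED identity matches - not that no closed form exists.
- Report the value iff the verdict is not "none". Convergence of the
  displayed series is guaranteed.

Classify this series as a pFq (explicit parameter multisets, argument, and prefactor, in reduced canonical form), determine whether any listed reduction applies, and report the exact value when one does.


Reduced: x = \frac{9}{7}, 1F1, upper = {-11}, lower = {1}, C = \frac{3}{4}. Verdict: terminating. (-11)_k vanishes past k = 11, leaving a 12-term sum, computed directly. Its exact value is \frac{676991046932517}{1948853237900800}.

Key step: x = \frac{9}{7} and the denominator's factorial ratio (prefactor 3/4) is a lower Pochhammer.
Adjacent-term ratio: r(k) = \frac{9}{7} * (k-11) / [(k+1) (k+1)] - poly over poly, x = \frac{9}{7} from leading terms; C = \frac{3}{4} at k = 0.
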